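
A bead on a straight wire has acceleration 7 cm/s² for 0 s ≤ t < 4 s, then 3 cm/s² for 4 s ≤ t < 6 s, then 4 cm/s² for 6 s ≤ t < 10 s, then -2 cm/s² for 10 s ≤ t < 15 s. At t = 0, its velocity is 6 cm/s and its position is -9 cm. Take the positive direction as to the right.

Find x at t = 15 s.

592 cm

On each constant-a segment, Δv = aΔt and Δx = v₀Δt + ½aΔt²; chain segment to segment.
0–4 s: v starts 6 cm/s; Δx = 6·4 + ½·7·4² = 80 cm; v ends 34 cm/s.
4–6 s: v starts 34 cm/s; Δx = 34·2 + ½·3·2² = 74 cm; v ends 40 cm/s.
6–10 s: v starts 40 cm/s; Δx = 40·4 + ½·4·4² = 192 cm; v ends 56 cm/s.
10–15 s: v starts 56 cm/s; Δx = 56·5 + ½·-2·5² = 255 cm; v ends 46 cm/s.
x(15) = -9 + Σ Δx = 592 cm.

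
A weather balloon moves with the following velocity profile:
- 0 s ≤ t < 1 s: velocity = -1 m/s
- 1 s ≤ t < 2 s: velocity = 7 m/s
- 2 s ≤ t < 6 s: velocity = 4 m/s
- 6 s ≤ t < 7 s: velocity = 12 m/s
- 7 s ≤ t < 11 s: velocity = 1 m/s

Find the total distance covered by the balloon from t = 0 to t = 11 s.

40 m

Distance (not displacement) is the total path length: add the absolute areas under v-t.
0–1 s: |-1| × 1 = 1 m
1–2 s: |7| × 1 = 7 m
2–6 s: |4| × 4 = 16 m
6–7 s: |12| × 1 = 12 m
7–11 s: |1| × 4 = 4 m
Total distance = 40 m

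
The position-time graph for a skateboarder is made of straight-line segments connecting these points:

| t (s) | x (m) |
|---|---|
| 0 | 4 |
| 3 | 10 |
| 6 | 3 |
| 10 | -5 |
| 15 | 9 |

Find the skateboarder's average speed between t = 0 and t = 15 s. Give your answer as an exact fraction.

7/3 m/s

Average speed = (total path length)/(elapsed time); on a piecewise-linear x-t graph the path length is Σ|Δx|.
0–3 s: |Δx| = |10 − 4| = 6 m
3–6 s: |Δx| = |3 − 10| = 7 m
6–10 s: |Δx| = |-5 − 3| = 8 m
10–15 s: |Δx| = |9 − -5| = 14 m
Total path = 35 m; average speed = 35/15 = 7/3 m/s.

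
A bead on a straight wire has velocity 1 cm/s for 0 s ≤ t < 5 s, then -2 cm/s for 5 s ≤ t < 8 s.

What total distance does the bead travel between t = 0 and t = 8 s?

Total distance travelled is ∫|v| dt — sum the magnitudes of each area piece.
0–5 s: |1| × 5 = 5 cm
5–8 s: |-2| × 3 = 6 cm
Total distance = 11 cm

11 cm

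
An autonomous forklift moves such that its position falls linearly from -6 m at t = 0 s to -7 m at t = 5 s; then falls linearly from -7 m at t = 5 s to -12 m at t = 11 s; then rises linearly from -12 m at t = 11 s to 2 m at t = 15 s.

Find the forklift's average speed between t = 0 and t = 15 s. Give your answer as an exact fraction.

Average speed = (total path length)/(elapsed time); on a piecewise-linear x-t graph the path length is Σ|Δx|.
0–5 s: |Δx| = |-7 − -6| = 1 m
5–11 s: |Δx| = |-12 − -7| = 5 m
11–15 s: |Δx| = |2 − -12| = 14 m
Total path = 20 m; average speed = 20/15 = 4/3 m/s.

4/3 m/s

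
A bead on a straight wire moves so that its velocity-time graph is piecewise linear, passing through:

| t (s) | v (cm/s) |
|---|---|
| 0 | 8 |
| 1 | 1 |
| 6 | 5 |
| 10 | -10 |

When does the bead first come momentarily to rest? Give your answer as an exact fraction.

t = 22/3 s

v changes sign on 6–10 s (from 5 to -10); the graph is linear there, so v = 0 at t = 6 + (-5)·(10 − 6)/(-10 − 5) = 22/3 s.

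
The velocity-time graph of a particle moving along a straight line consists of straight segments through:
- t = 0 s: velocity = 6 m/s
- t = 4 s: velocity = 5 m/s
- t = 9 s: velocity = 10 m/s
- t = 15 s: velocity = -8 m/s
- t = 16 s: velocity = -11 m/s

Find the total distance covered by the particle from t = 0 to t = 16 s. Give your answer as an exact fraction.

Total distance travelled is ∫|v| dt — sum the magnitudes of each area piece.
0–4 s: |½(6 + 5)(4)| = 22 m
4–9 s: |½(5 + 10)(5)| = 37.5 m
9–15 s: v = 0 at t = 37/3 s; triangle areas 50/3 + 32/3 = 82/3 m
15–16 s: |½(-8 + -11)(1)| = 9.5 m
Total distance = 289/3 m

289/3 m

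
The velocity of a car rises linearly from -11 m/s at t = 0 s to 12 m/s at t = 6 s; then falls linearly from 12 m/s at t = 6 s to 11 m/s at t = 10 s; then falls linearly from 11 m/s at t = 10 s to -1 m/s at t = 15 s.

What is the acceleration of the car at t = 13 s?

-2.4 m/s²

Acceleration is the slope of the v-t graph on 10–15 s: (-1 − 11)/(15 − 10) = -2.4 m/s².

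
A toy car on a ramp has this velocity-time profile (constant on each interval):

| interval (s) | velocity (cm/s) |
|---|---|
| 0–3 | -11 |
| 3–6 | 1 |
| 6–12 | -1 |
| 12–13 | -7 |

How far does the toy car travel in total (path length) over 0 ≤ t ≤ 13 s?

Total distance travelled is ∫|v| dt — sum the magnitudes of each area piece.
0–3 s: |-11| × 3 = 33 cm
3–6 s: |1| × 3 = 3 cm
6–12 s: |-1| × 6 = 6 cm
12–13 s: |-7| × 1 = 7 cm
Total distance = 49 cm

49 cm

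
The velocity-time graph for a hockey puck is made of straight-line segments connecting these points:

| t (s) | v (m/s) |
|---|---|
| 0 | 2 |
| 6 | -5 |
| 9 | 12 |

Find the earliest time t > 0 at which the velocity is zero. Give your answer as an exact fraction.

t = 12/7 s

v changes sign on 0–6 s (from 2 to -5); the graph is linear there, so v = 0 at t = 0 + (-2)·(6 − 0)/(-5 − 2) = 12/7 s.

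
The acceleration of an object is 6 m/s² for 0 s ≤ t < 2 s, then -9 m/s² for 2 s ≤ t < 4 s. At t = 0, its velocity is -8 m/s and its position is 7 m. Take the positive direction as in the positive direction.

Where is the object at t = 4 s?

On each constant-a segment, Δv = aΔt and Δx = v₀Δt + ½aΔt²; chain segment to segment.
0–2 s: v starts -8 m/s; Δx = -8·2 + ½·6·2² = -4 m; v ends 4 m/s.
2–4 s: v starts 4 m/s; Δx = 4·2 + ½·-9·2² = -10 m; v ends -14 m/s.
x(4) = 7 + Σ Δx = -7 m.

-7 m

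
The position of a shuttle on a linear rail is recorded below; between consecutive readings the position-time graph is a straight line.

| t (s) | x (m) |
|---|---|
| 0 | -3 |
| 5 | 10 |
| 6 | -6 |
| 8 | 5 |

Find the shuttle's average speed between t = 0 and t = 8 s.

Average speed = (total path length)/(elapsed time); on a piecewise-linear x-t graph the path length is Σ|Δx|.
0–5 s: |Δx| = |10 − -3| = 13 m
5–6 s: |Δx| = |-6 − 10| = 16 m
6–8 s: |Δx| = |5 − -6| = 11 m
Total path = 40 m; average speed = 40/8 = 5 m/s.

5 m/s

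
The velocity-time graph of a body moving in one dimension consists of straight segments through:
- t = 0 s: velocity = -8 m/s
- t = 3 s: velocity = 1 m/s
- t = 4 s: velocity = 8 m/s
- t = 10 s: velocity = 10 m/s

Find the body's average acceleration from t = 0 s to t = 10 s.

1.8 m/s²

Average acceleration = Δv/Δt = (10 − -8)/(10 − 0) = 1.8 m/s².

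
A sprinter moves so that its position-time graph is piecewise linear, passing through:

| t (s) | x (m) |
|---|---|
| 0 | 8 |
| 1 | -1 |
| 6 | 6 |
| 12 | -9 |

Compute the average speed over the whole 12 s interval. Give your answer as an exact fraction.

Average speed = (total path length)/(elapsed time); on a piecewise-linear x-t graph the path length is Σ|Δx|.
0–1 s: |Δx| = |-1 − 8| = 9 m
1–6 s: |Δx| = |6 − -1| = 7 m
6–12 s: |Δx| = |-9 − 6| = 15 m
Total path = 31 m; average speed = 31/12 = 31/12 m/s.

31/12 m/s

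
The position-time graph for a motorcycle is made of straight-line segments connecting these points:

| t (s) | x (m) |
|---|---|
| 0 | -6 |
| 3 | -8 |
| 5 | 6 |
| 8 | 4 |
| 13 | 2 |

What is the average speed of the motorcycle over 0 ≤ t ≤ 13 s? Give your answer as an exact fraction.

Average speed = (total path length)/(elapsed time); on a piecewise-linear x-t graph the path length is Σ|Δx|.
0–3 s: |Δx| = |-8 − -6| = 2 m
3–5 s: |Δx| = |6 − -8| = 14 m
5–8 s: |Δx| = |4 − 6| = 2 m
8–13 s: |Δx| = |2 − 4| = 2 m
Total path = 20 m; average speed = 20/13 = 20/13 m/s.

20/13 m/s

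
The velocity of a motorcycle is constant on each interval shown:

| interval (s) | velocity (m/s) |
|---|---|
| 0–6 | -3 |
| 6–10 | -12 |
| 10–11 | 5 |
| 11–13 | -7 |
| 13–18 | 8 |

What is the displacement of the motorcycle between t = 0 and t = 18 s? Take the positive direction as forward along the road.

-35 m

Displacement is the signed area under the v-t curve.
0–6 s: -3 × 6 = -18 m
6–10 s: -12 × 4 = -48 m
10–11 s: 5 × 1 = 5 m
11–13 s: -7 × 2 = -14 m
13–18 s: 8 × 5 = 40 m
Net displacement = -35 m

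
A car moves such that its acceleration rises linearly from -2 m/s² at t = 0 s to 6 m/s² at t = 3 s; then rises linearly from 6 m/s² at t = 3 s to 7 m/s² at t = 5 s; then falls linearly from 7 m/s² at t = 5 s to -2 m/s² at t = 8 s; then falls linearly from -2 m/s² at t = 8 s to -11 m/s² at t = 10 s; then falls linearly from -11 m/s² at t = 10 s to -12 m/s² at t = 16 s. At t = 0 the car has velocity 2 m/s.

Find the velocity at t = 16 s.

Δv equals the area under the a-t graph; then v = v₀ + Δv.
0–3 s: ½(-2 + 6)(3) = 6 m/s
3–5 s: ½(6 + 7)(2) = 13 m/s
5–8 s: ½(7 + -2)(3) = 7.5 m/s
8–10 s: ½(-2 + -11)(2) = -13 m/s
10–16 s: ½(-11 + -12)(6) = -69 m/s
Δv = -55.5 m/s, so v(16) = 2 + (-55.5) = -53.5 m/s.

-53.5 m/s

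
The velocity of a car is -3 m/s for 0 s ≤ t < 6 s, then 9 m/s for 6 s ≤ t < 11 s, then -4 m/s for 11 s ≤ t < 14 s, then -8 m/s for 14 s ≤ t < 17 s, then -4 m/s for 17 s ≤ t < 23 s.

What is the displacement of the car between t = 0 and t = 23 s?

Net displacement equals the area under the velocity-time graph (areas below the axis count negative).
0–6 s: -3 × 6 = -18 m
6–11 s: 9 × 5 = 45 m
11–14 s: -4 × 3 = -12 m
14–17 s: -8 × 3 = -24 m
17–23 s: -4 × 6 = -24 m
Net displacement = -33 m

-33 m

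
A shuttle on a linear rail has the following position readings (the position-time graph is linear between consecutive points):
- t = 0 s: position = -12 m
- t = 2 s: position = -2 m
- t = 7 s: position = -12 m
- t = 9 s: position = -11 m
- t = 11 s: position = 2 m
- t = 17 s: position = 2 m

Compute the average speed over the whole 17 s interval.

2 m/s

Average speed = (total path length)/(elapsed time); on a piecewise-linear x-t graph the path length is Σ|Δx|.
0–2 s: |Δx| = |-2 − -12| = 10 m
2–7 s: |Δx| = |-12 − -2| = 10 m
7–9 s: |Δx| = |-11 − -12| = 1 m
9–11 s: |Δx| = |2 − -11| = 13 m
11–17 s: |Δx| = |2 − 2| = 0 m
Total path = 34 m; average speed = 34/17 = 2 m/s.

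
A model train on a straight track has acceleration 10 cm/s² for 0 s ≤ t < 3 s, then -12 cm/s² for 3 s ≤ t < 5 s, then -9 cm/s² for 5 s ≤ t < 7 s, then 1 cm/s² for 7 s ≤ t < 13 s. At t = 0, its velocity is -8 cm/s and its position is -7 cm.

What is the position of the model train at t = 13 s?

On each constant-a segment, Δv = aΔt and Δx = v₀Δt + ½aΔt²; chain segment to segment.
0–3 s: v starts -8 cm/s; Δx = -8·3 + ½·10·3² = 21 cm; v ends 22 cm/s.
3–5 s: v starts 22 cm/s; Δx = 22·2 + ½·-12·2² = 20 cm; v ends -2 cm/s.
5–7 s: v starts -2 cm/s; Δx = -2·2 + ½·-9·2² = -22 cm; v ends -20 cm/s.
7–13 s: v starts -20 cm/s; Δx = -20·6 + ½·1·6² = -102 cm; v ends -14 cm/s.
x(13) = -7 + Σ Δx = -90 cm.

-90 cm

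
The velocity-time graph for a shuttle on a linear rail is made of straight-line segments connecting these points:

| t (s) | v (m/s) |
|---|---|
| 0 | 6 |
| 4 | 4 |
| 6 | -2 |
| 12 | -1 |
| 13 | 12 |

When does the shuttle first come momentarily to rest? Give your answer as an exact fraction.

v changes sign on 4–6 s (from 4 to -2); the graph is linear there, so v = 0 at t = 4 + (-4)·(6 − 4)/(-2 − 4) = 16/3 s.

t = 16/3 s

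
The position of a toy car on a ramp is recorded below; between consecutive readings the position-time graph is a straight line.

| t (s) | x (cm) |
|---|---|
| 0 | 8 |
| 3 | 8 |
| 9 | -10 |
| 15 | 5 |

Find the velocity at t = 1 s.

0 cm/s

Velocity is the slope of the x-t graph on 0–3 s: (8 − 8)/(3 − 0) = 0 cm/s.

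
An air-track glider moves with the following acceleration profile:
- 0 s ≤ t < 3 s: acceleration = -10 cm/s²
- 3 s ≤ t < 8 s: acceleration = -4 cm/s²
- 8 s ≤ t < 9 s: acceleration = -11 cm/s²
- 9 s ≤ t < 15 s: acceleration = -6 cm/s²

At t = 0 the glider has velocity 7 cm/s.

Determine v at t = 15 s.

-90 cm/s

Δv equals the area under the a-t graph; then v = v₀ + Δv.
0–3 s: -10 × 3 = -30 cm/s
3–8 s: -4 × 5 = -20 cm/s
8–9 s: -11 × 1 = -11 cm/s
9–15 s: -6 × 6 = -36 cm/s
Δv = -97 cm/s, so v(15) = 7 + (-97) = -90 cm/s.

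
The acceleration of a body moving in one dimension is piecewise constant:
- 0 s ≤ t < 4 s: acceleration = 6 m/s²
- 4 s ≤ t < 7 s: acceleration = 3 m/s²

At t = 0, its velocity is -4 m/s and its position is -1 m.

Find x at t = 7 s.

On each constant-a segment, Δv = aΔt and Δx = v₀Δt + ½aΔt²; chain segment to segment.
0–4 s: v starts -4 m/s; Δx = -4·4 + ½·6·4² = 32 m; v ends 20 m/s.
4–7 s: v starts 20 m/s; Δx = 20·3 + ½·3·3² = 73.5 m; v ends 29 m/s.
x(7) = -1 + Σ Δx = 104.5 m.

104.5 m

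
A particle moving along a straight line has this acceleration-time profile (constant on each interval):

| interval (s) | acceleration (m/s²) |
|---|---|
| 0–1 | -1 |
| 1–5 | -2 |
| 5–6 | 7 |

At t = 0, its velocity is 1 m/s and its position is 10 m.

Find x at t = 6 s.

On each constant-a segment, Δv = aΔt and Δx = v₀Δt + ½aΔt²; chain segment to segment.
0–1 s: v starts 1 m/s; Δx = 1·1 + ½·-1·1² = 0.5 m; v ends 0 m/s.
1–5 s: v starts 0 m/s; Δx = 0·4 + ½·-2·4² = -16 m; v ends -8 m/s.
5–6 s: v starts -8 m/s; Δx = -8·1 + ½·7·1² = -4.5 m; v ends -1 m/s.
x(6) = 10 + Σ Δx = -10 m.

-10 m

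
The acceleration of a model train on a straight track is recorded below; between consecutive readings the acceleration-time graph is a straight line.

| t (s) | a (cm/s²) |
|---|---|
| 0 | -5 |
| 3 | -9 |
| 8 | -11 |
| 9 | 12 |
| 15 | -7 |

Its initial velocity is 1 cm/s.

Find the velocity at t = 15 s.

Δv equals the area under the a-t graph; then v = v₀ + Δv.
0–3 s: ½(-5 + -9)(3) = -21 cm/s
3–8 s: ½(-9 + -11)(5) = -50 cm/s
8–9 s: ½(-11 + 12)(1) = 0.5 cm/s
9–15 s: ½(12 + -7)(6) = 15 cm/s
Δv = -55.5 cm/s, so v(15) = 1 + (-55.5) = -54.5 cm/s.

-54.5 cm/s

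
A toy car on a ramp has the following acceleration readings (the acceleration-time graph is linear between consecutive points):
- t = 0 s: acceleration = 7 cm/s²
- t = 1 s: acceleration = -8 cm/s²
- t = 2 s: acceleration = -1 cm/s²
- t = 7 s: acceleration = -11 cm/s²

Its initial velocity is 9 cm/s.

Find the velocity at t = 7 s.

-26 cm/s

Δv equals the area under the a-t graph; then v = v₀ + Δv.
0–1 s: ½(7 + -8)(1) = -0.5 cm/s
1–2 s: ½(-8 + -1)(1) = -4.5 cm/s
2–7 s: ½(-1 + -11)(5) = -30 cm/s
Δv = -35 cm/s, so v(7) = 9 + (-35) = -26 cm/s.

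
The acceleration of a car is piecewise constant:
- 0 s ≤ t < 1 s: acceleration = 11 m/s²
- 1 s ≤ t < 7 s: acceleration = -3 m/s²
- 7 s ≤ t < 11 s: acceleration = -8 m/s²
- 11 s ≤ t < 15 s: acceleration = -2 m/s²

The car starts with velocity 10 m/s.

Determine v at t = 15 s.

-37 m/s

Δv equals the area under the a-t graph; then v = v₀ + Δv.
0–1 s: 11 × 1 = 11 m/s
1–7 s: -3 × 6 = -18 m/s
7–11 s: -8 × 4 = -32 m/s
11–15 s: -2 × 4 = -8 m/s
Δv = -47 m/s, so v(15) = 10 + (-47) = -37 m/s.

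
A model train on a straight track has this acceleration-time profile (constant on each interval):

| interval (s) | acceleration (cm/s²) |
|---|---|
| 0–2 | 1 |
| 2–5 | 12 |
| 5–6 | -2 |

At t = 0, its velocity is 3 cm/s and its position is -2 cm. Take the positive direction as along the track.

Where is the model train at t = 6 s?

115 cm

On each constant-a segment, Δv = aΔt and Δx = v₀Δt + ½aΔt²; chain segment to segment.
0–2 s: v starts 3 cm/s; Δx = 3·2 + ½·1·2² = 8 cm; v ends 5 cm/s.
2–5 s: v starts 5 cm/s; Δx = 5·3 + ½·12·3² = 69 cm; v ends 41 cm/s.
5–6 s: v starts 41 cm/s; Δx = 41·1 + ½·-2·1² = 40 cm; v ends 39 cm/s.
x(6) = -2 + Σ Δx = 115 cm.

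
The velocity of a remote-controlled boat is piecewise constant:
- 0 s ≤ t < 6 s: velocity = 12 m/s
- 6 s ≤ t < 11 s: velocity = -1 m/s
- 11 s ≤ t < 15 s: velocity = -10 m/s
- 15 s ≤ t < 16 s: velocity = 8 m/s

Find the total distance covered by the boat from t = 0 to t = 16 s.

Total distance travelled is ∫|v| dt — sum the magnitudes of each area piece.
0–6 s: |12| × 6 = 72 m
6–11 s: |-1| × 5 = 5 m
11–15 s: |-10| × 4 = 40 m
15–16 s: |8| × 1 = 8 m
Total distance = 125 m

125 m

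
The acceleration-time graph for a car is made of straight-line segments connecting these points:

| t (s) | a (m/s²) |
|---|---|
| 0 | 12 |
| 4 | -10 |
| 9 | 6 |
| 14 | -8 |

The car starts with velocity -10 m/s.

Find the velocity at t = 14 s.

Δv equals the area under the a-t graph; then v = v₀ + Δv.
0–4 s: ½(12 + -10)(4) = 4 m/s
4–9 s: ½(-10 + 6)(5) = -10 m/s
9–14 s: ½(6 + -8)(5) = -5 m/s
Δv = -11 m/s, so v(14) = -10 + (-11) = -21 m/s.

-21 m/s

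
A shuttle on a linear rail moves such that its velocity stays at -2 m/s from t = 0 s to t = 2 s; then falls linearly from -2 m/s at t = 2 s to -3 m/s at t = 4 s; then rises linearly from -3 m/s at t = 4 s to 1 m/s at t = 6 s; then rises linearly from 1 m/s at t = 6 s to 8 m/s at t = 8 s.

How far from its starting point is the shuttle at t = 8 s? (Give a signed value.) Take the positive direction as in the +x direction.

Net displacement equals the area under the velocity-time graph (areas below the axis count negative).
0–2 s: -2 × 2 = -4 m
2–4 s: ½(-2 + -3)(2) = -5 m
4–6 s: ½(-3 + 1)(2) = -2 m
6–8 s: ½(1 + 8)(2) = 9 m
Net displacement = -2 m

-2 m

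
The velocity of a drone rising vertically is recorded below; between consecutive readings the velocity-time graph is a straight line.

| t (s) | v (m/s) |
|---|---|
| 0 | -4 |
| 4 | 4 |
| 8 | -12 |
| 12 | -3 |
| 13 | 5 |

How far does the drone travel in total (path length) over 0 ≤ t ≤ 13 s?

60.125 m

Distance (not displacement) is the total path length: add the absolute areas under v-t.
0–4 s: v = 0 at t = 2 s; triangle areas 4 + 4 = 8 m
4–8 s: v = 0 at t = 5 s; triangle areas 2 + 18 = 20 m
8–12 s: |½(-12 + -3)(4)| = 30 m
12–13 s: v = 0 at t = 12.375 s; triangle areas 0.5625 + 1.5625 = 2.125 m
Total distance = 60.125 m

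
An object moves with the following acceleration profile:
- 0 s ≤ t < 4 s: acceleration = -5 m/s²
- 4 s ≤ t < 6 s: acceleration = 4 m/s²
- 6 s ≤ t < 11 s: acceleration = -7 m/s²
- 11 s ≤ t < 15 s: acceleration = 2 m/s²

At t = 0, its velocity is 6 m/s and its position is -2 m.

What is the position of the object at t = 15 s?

-303.5 m

On each constant-a segment, Δv = aΔt and Δx = v₀Δt + ½aΔt²; chain segment to segment.
0–4 s: v starts 6 m/s; Δx = 6·4 + ½·-5·4² = -16 m; v ends -14 m/s.
4–6 s: v starts -14 m/s; Δx = -14·2 + ½·4·2² = -20 m; v ends -6 m/s.
6–11 s: v starts -6 m/s; Δx = -6·5 + ½·-7·5² = -117.5 m; v ends -41 m/s.
11–15 s: v starts -41 m/s; Δx = -41·4 + ½·2·4² = -148 m; v ends -33 m/s.
x(15) = -2 + Σ Δx = -303.5 m.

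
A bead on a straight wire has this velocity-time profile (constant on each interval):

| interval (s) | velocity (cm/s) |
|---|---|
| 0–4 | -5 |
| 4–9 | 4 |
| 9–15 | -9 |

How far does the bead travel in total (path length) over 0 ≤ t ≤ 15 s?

Distance (not displacement) is the total path length: add the absolute areas under v-t.
0–4 s: |-5| × 4 = 20 cm
4–9 s: |4| × 5 = 20 cm
9–15 s: |-9| × 6 = 54 cm
Total distance = 94 cm

94 cm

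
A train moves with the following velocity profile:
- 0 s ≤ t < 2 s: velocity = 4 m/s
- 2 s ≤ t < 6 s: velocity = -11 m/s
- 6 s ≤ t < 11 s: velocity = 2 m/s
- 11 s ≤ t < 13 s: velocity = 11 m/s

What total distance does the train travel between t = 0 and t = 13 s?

Total distance travelled is ∫|v| dt — sum the magnitudes of each area piece.
0–2 s: |4| × 2 = 8 m
2–6 s: |-11| × 4 = 44 m
6–11 s: |2| × 5 = 10 m
11–13 s: |11| × 2 = 22 m
Total distance = 84 m

84 m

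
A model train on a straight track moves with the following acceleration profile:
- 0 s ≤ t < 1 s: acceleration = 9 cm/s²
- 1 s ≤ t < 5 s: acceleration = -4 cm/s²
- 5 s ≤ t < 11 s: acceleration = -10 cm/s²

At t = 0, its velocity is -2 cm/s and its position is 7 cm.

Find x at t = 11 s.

-228.5 cm

On each constant-a segment, Δv = aΔt and Δx = v₀Δt + ½aΔt²; chain segment to segment.
0–1 s: v starts -2 cm/s; Δx = -2·1 + ½·9·1² = 2.5 cm; v ends 7 cm/s.
1–5 s: v starts 7 cm/s; Δx = 7·4 + ½·-4·4² = -4 cm; v ends -9 cm/s.
5–11 s: v starts -9 cm/s; Δx = -9·6 + ½·-10·6² = -234 cm; v ends -69 cm/s.
x(11) = 7 + Σ Δx = -228.5 cm.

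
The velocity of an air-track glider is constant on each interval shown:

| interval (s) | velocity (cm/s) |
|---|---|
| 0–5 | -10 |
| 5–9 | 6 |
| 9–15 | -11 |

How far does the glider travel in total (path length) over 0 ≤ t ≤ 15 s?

Total distance travelled is ∫|v| dt — sum the magnitudes of each area piece.
0–5 s: |-10| × 5 = 50 cm
5–9 s: |6| × 4 = 24 cm
9–15 s: |-11| × 6 = 66 cm
Total distance = 140 cm

140 cm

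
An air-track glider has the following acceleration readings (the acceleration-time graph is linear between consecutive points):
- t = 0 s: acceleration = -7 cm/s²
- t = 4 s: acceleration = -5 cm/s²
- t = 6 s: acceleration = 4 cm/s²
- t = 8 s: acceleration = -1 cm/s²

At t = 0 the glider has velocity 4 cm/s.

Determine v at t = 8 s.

-18 cm/s

Δv equals the area under the a-t graph; then v = v₀ + Δv.
0–4 s: ½(-7 + -5)(4) = -24 cm/s
4–6 s: ½(-5 + 4)(2) = -1 cm/s
6–8 s: ½(4 + -1)(2) = 3 cm/s
Δv = -22 cm/s, so v(8) = 4 + (-22) = -18 cm/s.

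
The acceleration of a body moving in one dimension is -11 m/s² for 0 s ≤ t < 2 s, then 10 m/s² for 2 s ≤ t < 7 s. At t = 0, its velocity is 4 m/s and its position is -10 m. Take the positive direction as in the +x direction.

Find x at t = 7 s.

On each constant-a segment, Δv = aΔt and Δx = v₀Δt + ½aΔt²; chain segment to segment.
0–2 s: v starts 4 m/s; Δx = 4·2 + ½·-11·2² = -14 m; v ends -18 m/s.
2–7 s: v starts -18 m/s; Δx = -18·5 + ½·10·5² = 35 m; v ends 32 m/s.
x(7) = -10 + Σ Δx = 11 m.

11 m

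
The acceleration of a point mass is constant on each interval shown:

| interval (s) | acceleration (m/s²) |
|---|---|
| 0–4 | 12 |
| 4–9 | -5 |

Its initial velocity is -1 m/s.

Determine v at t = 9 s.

Δv equals the area under the a-t graph; then v = v₀ + Δv.
0–4 s: 12 × 4 = 48 m/s
4–9 s: -5 × 5 = -25 m/s
Δv = 23 m/s, so v(9) = -1 + (23) = 22 m/s.

22 m/s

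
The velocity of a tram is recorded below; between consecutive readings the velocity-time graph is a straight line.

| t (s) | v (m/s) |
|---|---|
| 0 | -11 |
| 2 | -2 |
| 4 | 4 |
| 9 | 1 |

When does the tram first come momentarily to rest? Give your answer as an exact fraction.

t = 8/3 s

v changes sign on 2–4 s (from -2 to 4); the graph is linear there, so v = 0 at t = 2 + (2)·(4 − 2)/(4 − -2) = 8/3 s.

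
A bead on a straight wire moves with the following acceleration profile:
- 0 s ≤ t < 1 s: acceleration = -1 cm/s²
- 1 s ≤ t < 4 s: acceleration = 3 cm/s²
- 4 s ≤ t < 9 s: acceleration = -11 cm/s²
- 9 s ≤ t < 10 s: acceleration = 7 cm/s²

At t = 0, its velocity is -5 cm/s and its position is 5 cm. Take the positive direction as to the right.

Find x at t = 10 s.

-176 cm

On each constant-a segment, Δv = aΔt and Δx = v₀Δt + ½aΔt²; chain segment to segment.
0–1 s: v starts -5 cm/s; Δx = -5·1 + ½·-1·1² = -5.5 cm; v ends -6 cm/s.
1–4 s: v starts -6 cm/s; Δx = -6·3 + ½·3·3² = -4.5 cm; v ends 3 cm/s.
4–9 s: v starts 3 cm/s; Δx = 3·5 + ½·-11·5² = -122.5 cm; v ends -52 cm/s.
9–10 s: v starts -52 cm/s; Δx = -52·1 + ½·7·1² = -48.5 cm; v ends -45 cm/s.
x(10) = 5 + Σ Δx = -176 cm.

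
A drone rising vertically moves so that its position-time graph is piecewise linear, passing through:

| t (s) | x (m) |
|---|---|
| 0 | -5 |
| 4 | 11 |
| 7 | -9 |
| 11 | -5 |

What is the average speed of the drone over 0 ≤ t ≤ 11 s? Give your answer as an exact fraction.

Average speed = (total path length)/(elapsed time); on a piecewise-linear x-t graph the path length is Σ|Δx|.
0–4 s: |Δx| = |11 − -5| = 16 m
4–7 s: |Δx| = |-9 − 11| = 20 m
7–11 s: |Δx| = |-5 − -9| = 4 m
Total path = 40 m; average speed = 40/11 = 40/11 m/s.

40/11 m/s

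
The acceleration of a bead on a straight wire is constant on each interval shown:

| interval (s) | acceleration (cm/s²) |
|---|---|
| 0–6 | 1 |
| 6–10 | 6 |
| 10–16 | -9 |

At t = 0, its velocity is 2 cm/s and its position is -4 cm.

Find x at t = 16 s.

136 cm

On each constant-a segment, Δv = aΔt and Δx = v₀Δt + ½aΔt²; chain segment to segment.
0–6 s: v starts 2 cm/s; Δx = 2·6 + ½·1·6² = 30 cm; v ends 8 cm/s.
6–10 s: v starts 8 cm/s; Δx = 8·4 + ½·6·4² = 80 cm; v ends 32 cm/s.
10–16 s: v starts 32 cm/s; Δx = 32·6 + ½·-9·6² = 30 cm; v ends -22 cm/s.
x(16) = -4 + Σ Δx = 136 cm.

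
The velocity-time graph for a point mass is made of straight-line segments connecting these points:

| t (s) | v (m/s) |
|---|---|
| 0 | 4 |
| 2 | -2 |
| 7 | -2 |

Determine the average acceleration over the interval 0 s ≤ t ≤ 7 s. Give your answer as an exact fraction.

-6/7 m/s²

Average acceleration = Δv/Δt = (-2 − 4)/(7 − 0) = -6/7 m/s².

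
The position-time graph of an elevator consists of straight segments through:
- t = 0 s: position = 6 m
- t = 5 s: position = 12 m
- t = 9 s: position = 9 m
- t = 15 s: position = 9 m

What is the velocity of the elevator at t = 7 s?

Velocity is the slope of the x-t graph on 5–9 s: (9 − 12)/(9 − 5) = -0.75 m/s.

-0.75 m/s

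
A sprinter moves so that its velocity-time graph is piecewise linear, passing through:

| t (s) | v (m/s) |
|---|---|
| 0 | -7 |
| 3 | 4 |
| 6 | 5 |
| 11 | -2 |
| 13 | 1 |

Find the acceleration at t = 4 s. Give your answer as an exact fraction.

1/3 m/s²

Acceleration is the slope of the v-t graph on 3–6 s: (5 − 4)/(6 − 3) = 1/3 m/s².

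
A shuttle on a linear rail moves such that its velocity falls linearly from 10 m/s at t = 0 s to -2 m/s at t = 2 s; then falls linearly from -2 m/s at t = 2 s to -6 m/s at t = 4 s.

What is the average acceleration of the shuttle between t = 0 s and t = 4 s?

-4 m/s²

Average acceleration = Δv/Δt = (-6 − 10)/(4 − 0) = -4 m/s².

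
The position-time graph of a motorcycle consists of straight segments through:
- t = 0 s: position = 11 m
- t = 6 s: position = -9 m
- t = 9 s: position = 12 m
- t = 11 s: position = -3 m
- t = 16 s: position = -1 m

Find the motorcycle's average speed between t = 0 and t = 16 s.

Average speed = (total path length)/(elapsed time); on a piecewise-linear x-t graph the path length is Σ|Δx|.
0–6 s: |Δx| = |-9 − 11| = 20 m
6–9 s: |Δx| = |12 − -9| = 21 m
9–11 s: |Δx| = |-3 − 12| = 15 m
11–16 s: |Δx| = |-1 − -3| = 2 m
Total path = 58 m; average speed = 58/16 = 3.625 m/s.

3.625 m/s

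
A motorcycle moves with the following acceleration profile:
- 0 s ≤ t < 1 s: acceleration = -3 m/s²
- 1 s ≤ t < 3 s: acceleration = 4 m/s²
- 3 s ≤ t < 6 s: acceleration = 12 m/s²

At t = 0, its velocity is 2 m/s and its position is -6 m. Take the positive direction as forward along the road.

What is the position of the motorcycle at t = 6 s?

75.5 m

On each constant-a segment, Δv = aΔt and Δx = v₀Δt + ½aΔt²; chain segment to segment.
0–1 s: v starts 2 m/s; Δx = 2·1 + ½·-3·1² = 0.5 m; v ends -1 m/s.
1–3 s: v starts -1 m/s; Δx = -1·2 + ½·4·2² = 6 m; v ends 7 m/s.
3–6 s: v starts 7 m/s; Δx = 7·3 + ½·12·3² = 75 m; v ends 43 m/s.
x(6) = -6 + Σ Δx = 75.5 m.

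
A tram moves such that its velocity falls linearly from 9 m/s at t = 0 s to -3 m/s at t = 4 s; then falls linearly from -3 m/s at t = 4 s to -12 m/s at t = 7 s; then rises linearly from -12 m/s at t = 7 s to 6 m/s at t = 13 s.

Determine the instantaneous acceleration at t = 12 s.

3 m/s²

Acceleration is the slope of the v-t graph on 7–13 s: (6 − -12)/(13 − 7) = 3 m/s².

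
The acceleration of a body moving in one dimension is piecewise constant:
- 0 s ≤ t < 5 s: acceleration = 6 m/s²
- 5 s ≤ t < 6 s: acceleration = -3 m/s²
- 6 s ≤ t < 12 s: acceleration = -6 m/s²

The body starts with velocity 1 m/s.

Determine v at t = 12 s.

Δv equals the area under the a-t graph; then v = v₀ + Δv.
0–5 s: 6 × 5 = 30 m/s
5–6 s: -3 × 1 = -3 m/s
6–12 s: -6 × 6 = -36 m/s
Δv = -9 m/s, so v(12) = 1 + (-9) = -8 m/s.

-8 m/s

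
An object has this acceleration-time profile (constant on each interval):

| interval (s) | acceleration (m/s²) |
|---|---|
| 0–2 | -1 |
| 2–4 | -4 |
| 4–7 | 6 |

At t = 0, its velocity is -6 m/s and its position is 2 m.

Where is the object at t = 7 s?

On each constant-a segment, Δv = aΔt and Δx = v₀Δt + ½aΔt²; chain segment to segment.
0–2 s: v starts -6 m/s; Δx = -6·2 + ½·-1·2² = -14 m; v ends -8 m/s.
2–4 s: v starts -8 m/s; Δx = -8·2 + ½·-4·2² = -24 m; v ends -16 m/s.
4–7 s: v starts -16 m/s; Δx = -16·3 + ½·6·3² = -21 m; v ends 2 m/s.
x(7) = 2 + Σ Δx = -57 m.

-57 m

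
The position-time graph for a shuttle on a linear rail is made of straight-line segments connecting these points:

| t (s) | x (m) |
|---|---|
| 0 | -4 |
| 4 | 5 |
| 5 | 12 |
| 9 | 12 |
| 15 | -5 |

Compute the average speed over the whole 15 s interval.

Average speed = (total path length)/(elapsed time); on a piecewise-linear x-t graph the path length is Σ|Δx|.
0–4 s: |Δx| = |5 − -4| = 9 m
4–5 s: |Δx| = |12 − 5| = 7 m
5–9 s: |Δx| = |12 − 12| = 0 m
9–15 s: |Δx| = |-5 − 12| = 17 m
Total path = 33 m; average speed = 33/15 = 2.2 m/s.

2.2 m/s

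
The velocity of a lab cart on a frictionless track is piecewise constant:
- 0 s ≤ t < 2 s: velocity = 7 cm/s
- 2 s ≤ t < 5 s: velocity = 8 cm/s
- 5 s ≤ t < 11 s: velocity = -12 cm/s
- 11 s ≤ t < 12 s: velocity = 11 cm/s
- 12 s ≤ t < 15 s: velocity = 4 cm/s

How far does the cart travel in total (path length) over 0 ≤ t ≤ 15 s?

Distance (not displacement) is the total path length: add the absolute areas under v-t.
0–2 s: |7| × 2 = 14 cm
2–5 s: |8| × 3 = 24 cm
5–11 s: |-12| × 6 = 72 cm
11–12 s: |11| × 1 = 11 cm
12–15 s: |4| × 3 = 12 cm
Total distance = 133 cm

133 cm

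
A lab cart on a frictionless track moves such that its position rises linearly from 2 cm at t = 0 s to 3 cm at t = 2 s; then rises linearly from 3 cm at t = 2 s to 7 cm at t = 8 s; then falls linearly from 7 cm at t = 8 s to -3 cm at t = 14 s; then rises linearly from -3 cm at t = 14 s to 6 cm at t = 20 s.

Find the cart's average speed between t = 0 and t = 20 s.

1.2 cm/s

Average speed = (total path length)/(elapsed time); on a piecewise-linear x-t graph the path length is Σ|Δx|.
0–2 s: |Δx| = |3 − 2| = 1 cm
2–8 s: |Δx| = |7 − 3| = 4 cm
8–14 s: |Δx| = |-3 − 7| = 10 cm
14–20 s: |Δx| = |6 − -3| = 9 cm
Total path = 24 cm; average speed = 24/20 = 1.2 cm/s.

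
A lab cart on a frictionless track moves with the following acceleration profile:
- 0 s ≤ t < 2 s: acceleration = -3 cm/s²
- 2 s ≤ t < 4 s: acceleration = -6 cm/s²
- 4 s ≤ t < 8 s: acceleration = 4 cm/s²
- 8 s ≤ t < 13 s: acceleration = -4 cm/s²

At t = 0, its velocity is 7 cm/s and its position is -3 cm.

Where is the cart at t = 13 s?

On each constant-a segment, Δv = aΔt and Δx = v₀Δt + ½aΔt²; chain segment to segment.
0–2 s: v starts 7 cm/s; Δx = 7·2 + ½·-3·2² = 8 cm; v ends 1 cm/s.
2–4 s: v starts 1 cm/s; Δx = 1·2 + ½·-6·2² = -10 cm; v ends -11 cm/s.
4–8 s: v starts -11 cm/s; Δx = -11·4 + ½·4·4² = -12 cm; v ends 5 cm/s.
8–13 s: v starts 5 cm/s; Δx = 5·5 + ½·-4·5² = -25 cm; v ends -15 cm/s.
x(13) = -3 + Σ Δx = -42 cm.

-42 cm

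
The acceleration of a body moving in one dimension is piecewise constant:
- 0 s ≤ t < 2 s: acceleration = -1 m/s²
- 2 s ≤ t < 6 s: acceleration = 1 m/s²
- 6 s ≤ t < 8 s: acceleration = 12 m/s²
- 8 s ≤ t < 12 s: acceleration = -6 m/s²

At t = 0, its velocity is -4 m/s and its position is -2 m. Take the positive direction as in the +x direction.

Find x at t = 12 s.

On each constant-a segment, Δv = aΔt and Δx = v₀Δt + ½aΔt²; chain segment to segment.
0–2 s: v starts -4 m/s; Δx = -4·2 + ½·-1·2² = -10 m; v ends -6 m/s.
2–6 s: v starts -6 m/s; Δx = -6·4 + ½·1·4² = -16 m; v ends -2 m/s.
6–8 s: v starts -2 m/s; Δx = -2·2 + ½·12·2² = 20 m; v ends 22 m/s.
8–12 s: v starts 22 m/s; Δx = 22·4 + ½·-6·4² = 40 m; v ends -2 m/s.
x(12) = -2 + Σ Δx = 32 m.

32 m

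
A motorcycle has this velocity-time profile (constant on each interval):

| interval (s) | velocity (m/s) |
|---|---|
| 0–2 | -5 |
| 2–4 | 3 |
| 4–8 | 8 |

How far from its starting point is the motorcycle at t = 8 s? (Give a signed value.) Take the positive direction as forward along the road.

Net displacement equals the area under the velocity-time graph (areas below the axis count negative).
0–2 s: -5 × 2 = -10 m
2–4 s: 3 × 2 = 6 m
4–8 s: 8 × 4 = 32 m
Net displacement = 28 m

28 m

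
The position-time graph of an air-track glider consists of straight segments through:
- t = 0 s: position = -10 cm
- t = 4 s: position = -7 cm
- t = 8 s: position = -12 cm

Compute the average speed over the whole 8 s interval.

Average speed = (total path length)/(elapsed time); on a piecewise-linear x-t graph the path length is Σ|Δx|.
0–4 s: |Δx| = |-7 − -10| = 3 cm
4–8 s: |Δx| = |-12 − -7| = 5 cm
Total path = 8 cm; average speed = 8/8 = 1 cm/s.

1 cm/s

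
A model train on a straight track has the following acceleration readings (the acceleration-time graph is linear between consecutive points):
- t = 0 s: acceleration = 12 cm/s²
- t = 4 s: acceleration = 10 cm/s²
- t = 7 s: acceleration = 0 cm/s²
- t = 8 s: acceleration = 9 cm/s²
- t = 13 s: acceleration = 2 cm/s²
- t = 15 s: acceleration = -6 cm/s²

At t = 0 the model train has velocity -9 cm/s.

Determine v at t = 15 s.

78 cm/s

Δv equals the area under the a-t graph; then v = v₀ + Δv.
0–4 s: ½(12 + 10)(4) = 44 cm/s
4–7 s: ½(10 + 0)(3) = 15 cm/s
7–8 s: ½(0 + 9)(1) = 4.5 cm/s
8–13 s: ½(9 + 2)(5) = 27.5 cm/s
13–15 s: ½(2 + -6)(2) = -4 cm/s
Δv = 87 cm/s, so v(15) = -9 + (87) = 78 cm/s.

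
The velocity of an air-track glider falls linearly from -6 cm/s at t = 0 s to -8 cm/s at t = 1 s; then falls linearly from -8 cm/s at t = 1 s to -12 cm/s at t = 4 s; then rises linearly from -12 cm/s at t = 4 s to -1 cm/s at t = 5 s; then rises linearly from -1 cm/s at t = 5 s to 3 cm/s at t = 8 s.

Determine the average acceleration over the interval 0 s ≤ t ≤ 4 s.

-1.5 cm/s²

Average acceleration = Δv/Δt = (-12 − -6)/(4 − 0) = -1.5 cm/s².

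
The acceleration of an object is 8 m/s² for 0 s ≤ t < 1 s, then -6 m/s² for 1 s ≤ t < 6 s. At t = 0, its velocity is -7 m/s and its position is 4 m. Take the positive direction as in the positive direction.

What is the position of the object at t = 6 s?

On each constant-a segment, Δv = aΔt and Δx = v₀Δt + ½aΔt²; chain segment to segment.
0–1 s: v starts -7 m/s; Δx = -7·1 + ½·8·1² = -3 m; v ends 1 m/s.
1–6 s: v starts 1 m/s; Δx = 1·5 + ½·-6·5² = -70 m; v ends -29 m/s.
x(6) = 4 + Σ Δx = -69 m.

-69 m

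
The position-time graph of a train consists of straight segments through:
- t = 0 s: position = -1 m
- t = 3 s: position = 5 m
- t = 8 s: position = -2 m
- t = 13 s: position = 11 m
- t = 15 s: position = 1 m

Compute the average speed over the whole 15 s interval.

2.4 m/s

Average speed = (total path length)/(elapsed time); on a piecewise-linear x-t graph the path length is Σ|Δx|.
0–3 s: |Δx| = |5 − -1| = 6 m
3–8 s: |Δx| = |-2 − 5| = 7 m
8–13 s: |Δx| = |11 − -2| = 13 m
13–15 s: |Δx| = |1 − 11| = 10 m
Total path = 36 m; average speed = 36/15 = 2.4 m/s.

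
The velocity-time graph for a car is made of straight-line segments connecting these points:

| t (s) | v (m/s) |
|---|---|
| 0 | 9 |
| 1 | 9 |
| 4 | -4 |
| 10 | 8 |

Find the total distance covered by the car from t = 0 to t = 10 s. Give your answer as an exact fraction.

1045/26 m

Total distance travelled is ∫|v| dt — sum the magnitudes of each area piece.
0–1 s: |9| × 1 = 9 m
1–4 s: v = 0 at t = 40/13 s; triangle areas 243/26 + 24/13 = 291/26 m
4–10 s: v = 0 at t = 6 s; triangle areas 4 + 16 = 20 m
Total distance = 1045/26 m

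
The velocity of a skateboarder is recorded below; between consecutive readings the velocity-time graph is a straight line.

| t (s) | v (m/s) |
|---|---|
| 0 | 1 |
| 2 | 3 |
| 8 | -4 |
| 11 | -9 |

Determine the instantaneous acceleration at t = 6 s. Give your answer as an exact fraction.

Acceleration is the slope of the v-t graph on 2–8 s: (-4 − 3)/(8 − 2) = -7/6 m/s².

-7/6 m/s²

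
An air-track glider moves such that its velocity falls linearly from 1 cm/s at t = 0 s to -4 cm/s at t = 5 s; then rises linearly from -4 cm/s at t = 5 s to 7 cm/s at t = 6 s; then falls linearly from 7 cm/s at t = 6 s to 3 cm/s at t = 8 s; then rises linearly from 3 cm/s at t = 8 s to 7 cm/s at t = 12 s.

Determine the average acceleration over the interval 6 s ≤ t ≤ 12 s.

0 cm/s²

Average acceleration = Δv/Δt = (7 − 7)/(12 − 6) = 0 cm/s².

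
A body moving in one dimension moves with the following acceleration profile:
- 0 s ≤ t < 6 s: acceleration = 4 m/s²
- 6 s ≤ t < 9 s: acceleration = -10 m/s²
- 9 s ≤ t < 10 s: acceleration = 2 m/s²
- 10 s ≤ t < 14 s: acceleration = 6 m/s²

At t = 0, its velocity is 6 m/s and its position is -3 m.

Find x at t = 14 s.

On each constant-a segment, Δv = aΔt and Δx = v₀Δt + ½aΔt²; chain segment to segment.
0–6 s: v starts 6 m/s; Δx = 6·6 + ½·4·6² = 108 m; v ends 30 m/s.
6–9 s: v starts 30 m/s; Δx = 30·3 + ½·-10·3² = 45 m; v ends 0 m/s.
9–10 s: v starts 0 m/s; Δx = 0·1 + ½·2·1² = 1 m; v ends 2 m/s.
10–14 s: v starts 2 m/s; Δx = 2·4 + ½·6·4² = 56 m; v ends 26 m/s.
x(14) = -3 + Σ Δx = 207 m.

207 m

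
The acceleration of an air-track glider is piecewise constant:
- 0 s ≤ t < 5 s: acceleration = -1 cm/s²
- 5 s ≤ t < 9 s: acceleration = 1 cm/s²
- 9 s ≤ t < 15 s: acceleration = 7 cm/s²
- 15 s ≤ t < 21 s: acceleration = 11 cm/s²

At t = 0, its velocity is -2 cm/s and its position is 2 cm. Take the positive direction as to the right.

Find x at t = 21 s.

499.5 cm

On each constant-a segment, Δv = aΔt and Δx = v₀Δt + ½aΔt²; chain segment to segment.
0–5 s: v starts -2 cm/s; Δx = -2·5 + ½·-1·5² = -22.5 cm; v ends -7 cm/s.
5–9 s: v starts -7 cm/s; Δx = -7·4 + ½·1·4² = -20 cm; v ends -3 cm/s.
9–15 s: v starts -3 cm/s; Δx = -3·6 + ½·7·6² = 108 cm; v ends 39 cm/s.
15–21 s: v starts 39 cm/s; Δx = 39·6 + ½·11·6² = 432 cm; v ends 105 cm/s.
x(21) = 2 + Σ Δx = 499.5 cm.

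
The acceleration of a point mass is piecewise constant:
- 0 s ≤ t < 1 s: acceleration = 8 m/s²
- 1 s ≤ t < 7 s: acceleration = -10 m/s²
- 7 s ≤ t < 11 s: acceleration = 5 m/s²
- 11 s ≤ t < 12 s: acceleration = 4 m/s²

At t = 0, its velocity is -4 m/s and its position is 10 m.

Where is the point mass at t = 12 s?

-364 m

On each constant-a segment, Δv = aΔt and Δx = v₀Δt + ½aΔt²; chain segment to segment.
0–1 s: v starts -4 m/s; Δx = -4·1 + ½·8·1² = 0 m; v ends 4 m/s.
1–7 s: v starts 4 m/s; Δx = 4·6 + ½·-10·6² = -156 m; v ends -56 m/s.
7–11 s: v starts -56 m/s; Δx = -56·4 + ½·5·4² = -184 m; v ends -36 m/s.
11–12 s: v starts -36 m/s; Δx = -36·1 + ½·4·1² = -34 m; v ends -32 m/s.
x(12) = 10 + Σ Δx = -364 m.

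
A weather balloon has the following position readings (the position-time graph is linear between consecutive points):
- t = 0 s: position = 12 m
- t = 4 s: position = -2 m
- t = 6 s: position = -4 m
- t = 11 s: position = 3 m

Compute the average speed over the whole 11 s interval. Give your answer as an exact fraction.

Average speed = (total path length)/(elapsed time); on a piecewise-linear x-t graph the path length is Σ|Δx|.
0–4 s: |Δx| = |-2 − 12| = 14 m
4–6 s: |Δx| = |-4 − -2| = 2 m
6–11 s: |Δx| = |3 − -4| = 7 m
Total path = 23 m; average speed = 23/11 = 23/11 m/s.

23/11 m/s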